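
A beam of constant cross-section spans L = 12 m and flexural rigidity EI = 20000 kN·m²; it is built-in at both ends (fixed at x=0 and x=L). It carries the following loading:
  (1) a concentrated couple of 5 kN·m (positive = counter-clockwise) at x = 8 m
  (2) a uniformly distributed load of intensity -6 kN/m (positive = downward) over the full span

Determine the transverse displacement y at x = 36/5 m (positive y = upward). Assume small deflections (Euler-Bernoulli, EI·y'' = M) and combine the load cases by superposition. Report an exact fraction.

Load 1 — applied couple M₀=5 kN·m at a=8 m (b=L-a=4):
  y_1 = (R_Ax³/6 - M_Ax²/2)/EI  [x≤a] with R_A=5/9, M_A=5/3 = ((5/9)·(36/5)³/6 - (5/3)·(36/5)²/2)/20000 = -27/62500 m
Load 2 — uniform load w=-6 kN/m over full span:
  y_2 = -wx²(L-x)²/(24EI) = -(-6)·(36/5)²·(12-(36/5))²/(24·20000) = 5832/390625 m
Superposition: y = Σ y_i = 22653/1562500 m ≈ 0.014498 m

y(36/5) = 22653/1562500 m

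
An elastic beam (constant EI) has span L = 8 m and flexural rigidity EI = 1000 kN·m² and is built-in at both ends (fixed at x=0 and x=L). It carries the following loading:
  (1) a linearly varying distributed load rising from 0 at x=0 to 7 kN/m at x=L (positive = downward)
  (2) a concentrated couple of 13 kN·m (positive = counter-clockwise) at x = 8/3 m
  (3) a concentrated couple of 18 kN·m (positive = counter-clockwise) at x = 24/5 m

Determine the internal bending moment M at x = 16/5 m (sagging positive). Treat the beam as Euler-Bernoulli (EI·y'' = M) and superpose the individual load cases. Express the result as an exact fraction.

M(16/5) = 2141/375 kN·m

Load 1 — triangular load w₀=7 kN/m (0→w₀ over full span):
  M_1 = 3w₀Lx/20 - w₀L²/30 - w₀x³/(6L) = 3·7·8·(16/5)/20 - 7·8²/30 - 7·(16/5)³/(6·8) = 896/125 kN·m
Load 2 — applied couple M₀=13 kN·m at a=8/3 m (b=L-a=16/3):
  M_2 = R_Ax - M_A - M₀  [x>a] with R_A=13/6, M_A=0 = (13/6)·(16/5) - 0 - 13 = -91/15 kN·m
Load 3 — applied couple M₀=18 kN·m at a=24/5 m (b=L-a=16/5):
  M_3 = R_Ax - M_A  [x≤a] with R_A=81/25, M_A=144/25 = (81/25)·(16/5) - (144/25) = 576/125 kN·m
Superposition: M = Σ M_i = 2141/375 kN·m ≈ 5.709333 kN·m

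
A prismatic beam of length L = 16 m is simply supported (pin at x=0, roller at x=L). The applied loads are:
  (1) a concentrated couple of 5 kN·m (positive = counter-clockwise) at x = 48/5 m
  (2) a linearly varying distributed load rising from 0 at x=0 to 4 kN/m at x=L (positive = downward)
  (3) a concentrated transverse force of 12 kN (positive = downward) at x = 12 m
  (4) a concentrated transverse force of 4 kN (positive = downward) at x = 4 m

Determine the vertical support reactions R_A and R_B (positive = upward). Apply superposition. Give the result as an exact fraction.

R_A = 815/48 kN, R_B = 1489/48 kN

Load 1 — applied couple M₀=5 kN·m at a=48/5 m (b=L-a=32/5):
  R_A = M₀/L = 5/16 kN
  R_B = -M₀/L = -5/16 kN
Load 2 — triangular load w₀=4 kN/m (0→w₀ over full span):
  R_A = w₀L/6 = 4·16/6 = 32/3 kN
  R_B = w₀L/3 = 4·16/3 = 64/3 kN
Load 3 — point force P=12 kN at a=12 m (b=L-a=4):
  R_A = Pb/L = 12·4/16 = 3 kN
  R_B = Pa/L = 12·12/16 = 9 kN
Load 4 — point force P=4 kN at a=4 m (b=L-a=12):
  R_A = Pb/L = 4·12/16 = 3 kN
  R_B = Pa/L = 4·4/16 = 1 kN
Superposition: R_A = 815/48 kN, R_B = 1489/48 kN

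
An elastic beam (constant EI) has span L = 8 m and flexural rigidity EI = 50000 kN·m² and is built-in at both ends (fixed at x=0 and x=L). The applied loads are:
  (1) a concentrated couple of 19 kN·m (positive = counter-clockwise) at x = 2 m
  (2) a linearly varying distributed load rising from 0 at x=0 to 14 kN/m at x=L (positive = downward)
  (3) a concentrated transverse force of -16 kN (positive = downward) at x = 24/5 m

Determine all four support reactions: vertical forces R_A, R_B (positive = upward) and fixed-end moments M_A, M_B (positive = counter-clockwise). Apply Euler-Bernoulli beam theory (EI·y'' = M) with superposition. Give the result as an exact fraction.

R_A = 110719/8000 kN, M_A = 84097/6000 kN·m, R_B = 209281/8000 kN, M_B = -40861/2000 kN·m

Load 1 — applied couple M₀=19 kN·m at a=2 m (b=L-a=6):
  R_A = 6M₀ab/L³ = 6·19·2·6/8³ = 171/64 kN
  M_A = M₀b(2a-b)/L² = 19·6·(2·2-6)/8² = -57/16 kN·m
  R_B = -6M₀ab/L³ = -6·19·2·6/8³ = -171/64 kN
  M_B = M₀a(2b-a)/L² = 19·2·(2·6-2)/8² = 95/16 kN·m
Load 2 — triangular load w₀=14 kN/m (0→w₀ over full span):
  R_A = 3w₀L/20 = 3·14·8/20 = 84/5 kN
  M_A = w₀L²/30 = 14·8²/30 = 448/15 kN·m
  R_B = 7w₀L/20 = 7·14·8/20 = 196/5 kN
  M_B = -w₀L²/20 = -14·8²/20 = -224/5 kN·m
Load 3 — point force P=-16 kN at a=24/5 m (b=L-a=16/5):
  R_A = Pb²(3a+b)/L³ = (-16)·(16/5)²·(3·(24/5)+(16/5))/8³ = -704/125 kN
  M_A = Pab²/L² = (-16)·(24/5)·(16/5)²/8² = -1536/125 kN·m
  R_B = Pa²(a+3b)/L³ = (-16)·(24/5)²·((24/5)+3·(16/5))/8³ = -1296/125 kN
  M_B = -Pa²b/L² = -(-16)·(24/5)²·(16/5)/8² = 2304/125 kN·m
Superposition: R_A = 110719/8000 kN, M_A = 84097/6000 kN·m, R_B = 209281/8000 kN, M_B = -40861/2000 kN·m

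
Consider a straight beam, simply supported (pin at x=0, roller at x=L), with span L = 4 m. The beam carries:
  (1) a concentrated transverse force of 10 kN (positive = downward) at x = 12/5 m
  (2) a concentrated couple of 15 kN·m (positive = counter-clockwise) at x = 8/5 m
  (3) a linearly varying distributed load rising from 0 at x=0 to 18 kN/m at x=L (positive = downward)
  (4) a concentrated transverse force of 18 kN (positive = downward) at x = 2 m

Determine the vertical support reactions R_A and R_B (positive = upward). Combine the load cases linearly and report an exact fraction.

Load 1 — point force P=10 kN at a=12/5 m (b=L-a=8/5):
  R_A = Pb/L = 10·(8/5)/4 = 4 kN
  R_B = Pa/L = 10·(12/5)/4 = 6 kN
Load 2 — applied couple M₀=15 kN·m at a=8/5 m (b=L-a=12/5):
  R_A = M₀/L = 15/4 kN
  R_B = -M₀/L = -15/4 kN
Load 3 — triangular load w₀=18 kN/m (0→w₀ over full span):
  R_A = w₀L/6 = 18·4/6 = 12 kN
  R_B = w₀L/3 = 18·4/3 = 24 kN
Load 4 — point force P=18 kN at a=2 m (b=L-a=2):
  R_A = Pb/L = 18·2/4 = 9 kN
  R_B = Pa/L = 18·2/4 = 9 kN
Superposition: R_A = 115/4 kN, R_B = 141/4 kN

R_A = 115/4 kN, R_B = 141/4 kN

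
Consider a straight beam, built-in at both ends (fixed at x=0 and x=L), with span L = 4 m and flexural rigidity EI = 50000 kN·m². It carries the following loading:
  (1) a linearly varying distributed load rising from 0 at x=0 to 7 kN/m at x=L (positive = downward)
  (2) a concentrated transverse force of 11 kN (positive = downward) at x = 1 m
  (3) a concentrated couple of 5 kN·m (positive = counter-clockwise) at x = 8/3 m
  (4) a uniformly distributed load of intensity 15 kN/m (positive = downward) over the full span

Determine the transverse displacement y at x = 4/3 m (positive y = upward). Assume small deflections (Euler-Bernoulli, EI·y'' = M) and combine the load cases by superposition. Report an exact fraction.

Load 1 — triangular load w₀=7 kN/m (0→w₀ over full span):
  y_1 = -w₀x²(L-x)²(x+2L)/(120LEI) = -7·(4/3)²·(4-(4/3))²·((4/3)+2·4)/(120·4·50000) = -392/11390625 m
Load 2 — point force P=11 kN at a=1 m (b=L-a=3):
  y_2 = -Pa²(L-x)²(3bL-(3b+a)(L-x))/(6L³EI)  [x>a] = -11·1²·(4-(4/3))²·(3·3·4-(3·3+1)·(4-(4/3)))/(6·4³·50000) = -77/2025000 m
Load 3 — applied couple M₀=5 kN·m at a=8/3 m (b=L-a=4/3):
  y_3 = (R_Ax³/6 - M_Ax²/2)/EI  [x≤a] with R_A=5/3, M_A=5/3 = ((5/3)·(4/3)³/6 - (5/3)·(4/3)²/2)/50000 = -1/60750 m
Load 4 — uniform load w=15 kN/m over full span:
  y_4 = -wx²(L-x)²/(24EI) = -15·(4/3)²·(4-(4/3))²/(24·50000) = -8/50625 m
Superposition: y = Σ y_i = -22501/91125000 m ≈ -0.000247 m

y(4/3) = -22501/91125000 m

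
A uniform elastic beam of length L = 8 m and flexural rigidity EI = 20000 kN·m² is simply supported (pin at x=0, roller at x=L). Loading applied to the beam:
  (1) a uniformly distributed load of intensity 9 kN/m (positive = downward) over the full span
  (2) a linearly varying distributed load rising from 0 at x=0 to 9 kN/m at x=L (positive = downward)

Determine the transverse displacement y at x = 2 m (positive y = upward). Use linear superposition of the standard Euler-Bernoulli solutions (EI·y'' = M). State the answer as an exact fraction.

Load 1 — uniform load w=9 kN/m over full span:
  y_1 = -wx(L³-2Lx²+x³)/(24EI) = -9·2·(8³-2·8·2²+2³)/(24·20000) = -171/10000 m
Load 2 — triangular load w₀=9 kN/m (0→w₀ over full span):
  y_2 = -w₀x(7L⁴-10L²x²+3x⁴)/(360LEI) = -9·2·(7·8⁴-10·8²·2²+3·2⁴)/(360·8·20000) = -327/40000 m
Superposition: y = Σ y_i = -1011/40000 m ≈ -0.025275 m

y(2) = -1011/40000 m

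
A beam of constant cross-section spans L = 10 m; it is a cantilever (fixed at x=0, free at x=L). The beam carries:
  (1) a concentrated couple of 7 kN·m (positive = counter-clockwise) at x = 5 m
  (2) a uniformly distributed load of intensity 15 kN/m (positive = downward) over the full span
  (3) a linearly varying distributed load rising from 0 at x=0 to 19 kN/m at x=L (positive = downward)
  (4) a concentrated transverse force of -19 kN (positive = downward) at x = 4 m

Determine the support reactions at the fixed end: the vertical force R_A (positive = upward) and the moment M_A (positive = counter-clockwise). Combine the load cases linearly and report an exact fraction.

Load 1 — applied couple M₀=7 kN·m at a=5 m (b=L-a=5):
  R_A = 0 kN
  M_A = -M₀ = -7 kN·m
Load 2 — uniform load w=15 kN/m over full span:
  R_A = wL = 15·10 = 150 kN
  M_A = wL²/2 = 15·10²/2 = 750 kN·m
Load 3 — triangular load w₀=19 kN/m (0→w₀ over full span):
  R_A = w₀L/2 = 19·10/2 = 95 kN
  M_A = w₀L²/3 = 19·10²/3 = 1900/3 kN·m
Load 4 — point force P=-19 kN at a=4 m (b=L-a=6):
  R_A = P = (-19) = -19 kN
  M_A = Pa = (-19)·4 = -76 kN·m
Superposition: R_A = 226 kN, M_A = 3901/3 kN·m

R_A = 226 kN, M_A = 3901/3 kN·m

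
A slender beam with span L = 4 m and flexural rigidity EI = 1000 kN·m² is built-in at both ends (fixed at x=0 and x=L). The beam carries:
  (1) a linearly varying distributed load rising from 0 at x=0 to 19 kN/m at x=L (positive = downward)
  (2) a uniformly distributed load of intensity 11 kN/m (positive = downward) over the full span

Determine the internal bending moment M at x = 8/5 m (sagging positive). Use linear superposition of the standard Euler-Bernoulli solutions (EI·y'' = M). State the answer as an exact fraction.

Load 1 — triangular load w₀=19 kN/m (0→w₀ over full span):
  M_1 = 3w₀Lx/20 - w₀L²/30 - w₀x³/(6L) = 3·19·4·(8/5)/20 - 19·4²/30 - 19·(8/5)³/(6·4) = 608/125 kN·m
Load 2 — uniform load w=11 kN/m over full span:
  M_2 = wLx/2 - wL²/12 - wx²/2 = 11·4·(8/5)/2 - 11·4²/12 - 11·(8/5)²/2 = 484/75 kN·m
Superposition: M = Σ M_i = 4244/375 kN·m ≈ 11.317333 kN·m

M(8/5) = 4244/375 kN·m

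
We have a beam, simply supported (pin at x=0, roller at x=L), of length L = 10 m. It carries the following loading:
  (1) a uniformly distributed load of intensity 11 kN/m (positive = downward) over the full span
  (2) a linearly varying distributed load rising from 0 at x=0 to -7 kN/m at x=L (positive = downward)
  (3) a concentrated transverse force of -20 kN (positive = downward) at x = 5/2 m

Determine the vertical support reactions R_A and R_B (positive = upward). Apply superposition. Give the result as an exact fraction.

R_A = 85/3 kN, R_B = 80/3 kN

Load 1 — uniform load w=11 kN/m over full span:
  R_A = wL/2 = 11·10/2 = 55 kN
  R_B = wL/2 = 11·10/2 = 55 kN
Load 2 — triangular load w₀=-7 kN/m (0→w₀ over full span):
  R_A = w₀L/6 = (-7)·10/6 = -35/3 kN
  R_B = w₀L/3 = (-7)·10/3 = -70/3 kN
Load 3 — point force P=-20 kN at a=5/2 m (b=L-a=15/2):
  R_A = Pb/L = (-20)·(15/2)/10 = -15 kN
  R_B = Pa/L = (-20)·(5/2)/10 = -5 kN
Superposition: R_A = 85/3 kN, R_B = 80/3 kN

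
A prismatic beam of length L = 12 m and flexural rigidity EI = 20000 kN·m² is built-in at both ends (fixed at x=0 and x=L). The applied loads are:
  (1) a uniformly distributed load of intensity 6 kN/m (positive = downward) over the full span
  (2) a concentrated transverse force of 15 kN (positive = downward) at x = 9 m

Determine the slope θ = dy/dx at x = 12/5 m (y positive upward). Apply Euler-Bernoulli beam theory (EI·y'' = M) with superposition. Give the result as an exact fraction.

Load 1 — uniform load w=6 kN/m over full span:
  θ_1 = -wx(L-x)(L-2x)/(12EI) = -6·(12/5)·(12-(12/5))·(12-2·(12/5))/(12·20000) = -324/78125 rad
Load 2 — point force P=15 kN at a=9 m (b=L-a=3):
  θ_2 = -Pb²x(2aL-(3a+b)x)/(2L³EI)  [x≤a] = -15·3²·(12/5)·(2·9·12-(3·9+3)·(12/5))/(2·12³·20000) = -27/40000 rad
Superposition: θ = Σ θ_i = -24111/5000000 rad ≈ -0.004822 rad

θ(12/5) = -24111/5000000 rad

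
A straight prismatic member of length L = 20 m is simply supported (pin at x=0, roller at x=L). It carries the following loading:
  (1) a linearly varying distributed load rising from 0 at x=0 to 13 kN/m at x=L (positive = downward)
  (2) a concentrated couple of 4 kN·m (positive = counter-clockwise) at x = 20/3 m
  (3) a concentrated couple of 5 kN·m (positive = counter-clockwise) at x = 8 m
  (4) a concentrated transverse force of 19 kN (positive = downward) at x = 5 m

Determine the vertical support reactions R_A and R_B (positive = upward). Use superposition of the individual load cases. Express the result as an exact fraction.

R_A = 1741/30 kN, R_B = 2729/30 kN

Load 1 — triangular load w₀=13 kN/m (0→w₀ over full span):
  R_A = w₀L/6 = 13·20/6 = 130/3 kN
  R_B = w₀L/3 = 13·20/3 = 260/3 kN
Load 2 — applied couple M₀=4 kN·m at a=20/3 m (b=L-a=40/3):
  R_A = M₀/L = 4/20 = 1/5 kN
  R_B = -M₀/L = -4/20 = -1/5 kN
Load 3 — applied couple M₀=5 kN·m at a=8 m (b=L-a=12):
  R_A = M₀/L = 5/20 = 1/4 kN
  R_B = -M₀/L = -5/20 = -1/4 kN
Load 4 — point force P=19 kN at a=5 m (b=L-a=15):
  R_A = Pb/L = 19·15/20 = 57/4 kN
  R_B = Pa/L = 19·5/20 = 19/4 kN
Superposition: R_A = 1741/30 kN, R_B = 2729/30 kN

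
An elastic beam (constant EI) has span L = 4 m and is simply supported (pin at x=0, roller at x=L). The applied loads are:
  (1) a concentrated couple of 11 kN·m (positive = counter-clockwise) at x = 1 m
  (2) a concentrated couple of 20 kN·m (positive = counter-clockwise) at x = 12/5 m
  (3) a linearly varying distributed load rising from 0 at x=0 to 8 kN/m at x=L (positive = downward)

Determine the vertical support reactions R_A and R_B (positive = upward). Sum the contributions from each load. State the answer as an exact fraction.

R_A = 157/12 kN, R_B = 35/12 kN

Load 1 — applied couple M₀=11 kN·m at a=1 m (b=L-a=3):
  R_A = M₀/L = 11/4 kN
  R_B = -M₀/L = -11/4 kN
Load 2 — applied couple M₀=20 kN·m at a=12/5 m (b=L-a=8/5):
  R_A = M₀/L = 20/4 = 5 kN
  R_B = -M₀/L = -20/4 = -5 kN
Load 3 — triangular load w₀=8 kN/m (0→w₀ over full span):
  R_A = w₀L/6 = 8·4/6 = 16/3 kN
  R_B = w₀L/3 = 8·4/3 = 32/3 kN
Superposition: R_A = 157/12 kN, R_B = 35/12 kN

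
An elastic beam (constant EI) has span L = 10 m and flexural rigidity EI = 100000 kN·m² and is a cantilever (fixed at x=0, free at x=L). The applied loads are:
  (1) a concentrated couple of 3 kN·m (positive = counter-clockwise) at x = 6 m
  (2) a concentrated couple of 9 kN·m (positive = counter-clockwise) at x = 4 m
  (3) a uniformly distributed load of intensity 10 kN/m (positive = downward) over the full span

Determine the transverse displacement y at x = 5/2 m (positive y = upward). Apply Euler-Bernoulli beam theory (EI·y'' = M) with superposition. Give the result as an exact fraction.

y(5/2) = -3279/256000 m

Load 1 — applied couple M₀=3 kN·m at a=6 m (b=L-a=4):
  y_1 = M₀x²/(2EI)  [x≤a] = 3·(5/2)²/(2·100000) = 3/32000 m
Load 2 — applied couple M₀=9 kN·m at a=4 m (b=L-a=6):
  y_2 = M₀x²/(2EI)  [x≤a] = 9·(5/2)²/(2·100000) = 9/32000 m
Load 3 — uniform load w=10 kN/m over full span:
  y_3 = -wx²(x²-4Lx+6L²)/(24EI) = -10·(5/2)²·((5/2)²-4·10·(5/2)+6·10²)/(24·100000) = -27/2048 m
Superposition: y = Σ y_i = -3279/256000 m ≈ -0.012809 m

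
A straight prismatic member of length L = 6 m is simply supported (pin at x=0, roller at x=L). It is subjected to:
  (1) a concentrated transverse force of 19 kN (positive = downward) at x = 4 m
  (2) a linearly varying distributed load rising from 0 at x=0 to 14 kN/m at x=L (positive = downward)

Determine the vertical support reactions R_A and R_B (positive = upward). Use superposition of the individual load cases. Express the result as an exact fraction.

R_A = 61/3 kN, R_B = 122/3 kN

Load 1 — point force P=19 kN at a=4 m (b=L-a=2):
  R_A = Pb/L = 19·2/6 = 19/3 kN
  R_B = Pa/L = 19·4/6 = 38/3 kN
Load 2 — triangular load w₀=14 kN/m (0→w₀ over full span):
  R_A = w₀L/6 = 14·6/6 = 14 kN
  R_B = w₀L/3 = 14·6/3 = 28 kN
Superposition: R_A = 61/3 kN, R_B = 122/3 kN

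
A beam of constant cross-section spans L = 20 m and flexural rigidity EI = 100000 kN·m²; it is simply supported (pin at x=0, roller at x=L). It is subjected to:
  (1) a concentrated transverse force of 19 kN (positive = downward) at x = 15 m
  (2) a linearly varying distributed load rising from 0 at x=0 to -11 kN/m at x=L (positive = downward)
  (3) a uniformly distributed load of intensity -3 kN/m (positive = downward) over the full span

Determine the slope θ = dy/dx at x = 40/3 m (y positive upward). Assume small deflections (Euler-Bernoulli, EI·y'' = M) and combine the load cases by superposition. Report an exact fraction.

θ(40/3) = -91757/7776000 rad

Load 1 — point force P=19 kN at a=15 m (b=L-a=5):
  θ_1 = -Pb(L²-b²-3x²)/(6LEI)  [x≤a] = -19·5·(20²-5²-3·(40/3)²)/(6·20·100000) = 361/288000 rad
Load 2 — triangular load w₀=-11 kN/m (0→w₀ over full span):
  θ_2 = -w₀(7L⁴-30L²x²+15x⁴)/(360LEI) = -(-11)·(7·20⁴-30·20²·(40/3)²+15·(40/3)⁴)/(360·20·100000) = -1001/121500 rad
Load 3 — uniform load w=-3 kN/m over full span:
  θ_3 = -w(L³-6Lx²+4x³)/(24EI) = -(-3)·(20³-6·20·(40/3)²+4·(40/3)³)/(24·100000) = -13/2700 rad
Superposition: θ = Σ θ_i = -91757/7776000 rad ≈ -0.011800 rad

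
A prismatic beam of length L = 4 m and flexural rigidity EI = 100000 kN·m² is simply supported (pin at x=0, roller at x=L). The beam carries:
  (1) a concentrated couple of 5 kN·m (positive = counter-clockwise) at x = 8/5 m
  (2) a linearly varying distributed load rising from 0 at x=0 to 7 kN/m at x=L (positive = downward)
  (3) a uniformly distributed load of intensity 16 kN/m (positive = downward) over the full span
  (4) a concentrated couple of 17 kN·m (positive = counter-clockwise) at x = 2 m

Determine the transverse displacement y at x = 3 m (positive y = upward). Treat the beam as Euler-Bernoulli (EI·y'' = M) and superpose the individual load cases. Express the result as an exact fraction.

y(3) = -20653/48000000 m

Load 1 — applied couple M₀=5 kN·m at a=8/5 m (b=L-a=12/5):
  y_1 = (M₀x³/(6L)-M₀(x-a)²/2+C₁x)/EI  [x>a] with C₁=M₀(3b²-L²)/(6L)=4/15 = (5·3³/(6·4)-5·(3-(8/5))²/2+(4/15)·3)/100000 = 61/4000000 m
Load 2 — triangular load w₀=7 kN/m (0→w₀ over full span):
  y_2 = -w₀x(7L⁴-10L²x²+3x⁴)/(360LEI) = -7·3·(7·4⁴-10·4²·3²+3·3⁴)/(360·4·100000) = -833/9600000 m
Load 3 — uniform load w=16 kN/m over full span:
  y_3 = -wx(L³-2Lx²+x³)/(24EI) = -16·3·(4³-2·4·3²+3³)/(24·100000) = -19/50000 m
Load 4 — applied couple M₀=17 kN·m at a=2 m (b=L-a=2):
  y_4 = (M₀x³/(6L)-M₀(x-a)²/2+C₁x)/EI  [x>a] with C₁=M₀(3b²-L²)/(6L)=-17/6 = (17·3³/(6·4)-17·(3-2)²/2+(-17/6)·3)/100000 = 17/800000 m
Superposition: y = Σ y_i = -20653/48000000 m ≈ -0.000430 m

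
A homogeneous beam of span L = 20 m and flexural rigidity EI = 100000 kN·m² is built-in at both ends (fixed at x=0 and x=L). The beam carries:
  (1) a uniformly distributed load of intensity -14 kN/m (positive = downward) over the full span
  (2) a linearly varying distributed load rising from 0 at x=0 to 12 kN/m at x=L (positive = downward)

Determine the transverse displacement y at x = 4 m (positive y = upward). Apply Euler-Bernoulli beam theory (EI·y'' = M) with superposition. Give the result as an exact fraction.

Load 1 — uniform load w=-14 kN/m over full span:
  y_1 = -wx²(L-x)²/(24EI) = -(-14)·4²·(20-4)²/(24·100000) = 224/9375 m
Load 2 — triangular load w₀=12 kN/m (0→w₀ over full span):
  y_2 = -w₀x²(L-x)²(x+2L)/(120LEI) = -12·4²·(20-4)²·(4+2·20)/(120·20·100000) = -704/78125 m
Superposition: y = Σ y_i = 3488/234375 m ≈ 0.014882 m

y(4) = 3488/234375 m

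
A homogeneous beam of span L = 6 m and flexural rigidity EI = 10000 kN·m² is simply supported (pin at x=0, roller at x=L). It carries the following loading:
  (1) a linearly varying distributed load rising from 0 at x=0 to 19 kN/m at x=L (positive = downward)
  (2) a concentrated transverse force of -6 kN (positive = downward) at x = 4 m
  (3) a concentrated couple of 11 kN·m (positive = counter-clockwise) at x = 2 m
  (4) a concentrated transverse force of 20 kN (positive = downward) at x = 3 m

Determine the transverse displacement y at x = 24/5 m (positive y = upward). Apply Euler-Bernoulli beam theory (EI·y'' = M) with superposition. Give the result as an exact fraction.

y(24/5) = -500281/39062500 m

Load 1 — triangular load w₀=19 kN/m (0→w₀ over full span):
  y_1 = -w₀x(7L⁴-10L²x²+3x⁴)/(360LEI) = -19·(24/5)·(7·6⁴-10·6²·(24/5)²+3·(24/5)⁴)/(360·6·10000) = -195453/19531250 m
Load 2 — point force P=-6 kN at a=4 m (b=L-a=2):
  y_2 = -Pa(L-x)(2Lx-a²-x²)/(6LEI)  [x>a] = -(-6)·4·(6-(24/5))·(2·6·(24/5)-4²-(24/5)²)/(6·6·10000) = 116/78125 m
Load 3 — applied couple M₀=11 kN·m at a=2 m (b=L-a=4):
  y_3 = (M₀x³/(6L)-M₀(x-a)²/2+C₁x)/EI  [x>a] with C₁=M₀(3b²-L²)/(6L)=11/3 = (11·(24/5)³/(6·6)-11·((24/5)-2)²/2+(11/3)·(24/5))/10000 = 517/625000 m
Load 4 — point force P=20 kN at a=3 m (b=L-a=3):
  y_4 = -Pa(L-x)(2Lx-a²-x²)/(6LEI)  [x>a] = -20·3·(6-(24/5))·(2·6·(24/5)-3²-(24/5)²)/(6·6·10000) = -639/125000 m
Superposition: y = Σ y_i = -500281/39062500 m ≈ -0.012807 m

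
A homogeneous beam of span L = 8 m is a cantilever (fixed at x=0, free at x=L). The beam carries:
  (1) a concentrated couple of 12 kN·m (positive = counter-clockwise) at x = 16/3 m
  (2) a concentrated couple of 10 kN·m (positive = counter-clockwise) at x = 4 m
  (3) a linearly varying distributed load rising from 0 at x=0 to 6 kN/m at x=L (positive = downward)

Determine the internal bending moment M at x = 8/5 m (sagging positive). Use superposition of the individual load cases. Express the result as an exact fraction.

M(8/5) = -8514/125 kN·m

Load 1 — applied couple M₀=12 kN·m at a=16/3 m (b=L-a=8/3):
  M_1 = M₀  [x≤a] = 12 = 12 kN·m
Load 2 — applied couple M₀=10 kN·m at a=4 m (b=L-a=4):
  M_2 = M₀  [x≤a] = 10 = 10 kN·m
Load 3 — triangular load w₀=6 kN/m (0→w₀ over full span):
  M_3 = w₀Lx/2 - w₀L²/3 - w₀x³/(6L) = 6·8·(8/5)/2 - 6·8²/3 - 6·(8/5)³/(6·8) = -11264/125 kN·m
Superposition: M = Σ M_i = -8514/125 kN·m ≈ -68.112000 kN·m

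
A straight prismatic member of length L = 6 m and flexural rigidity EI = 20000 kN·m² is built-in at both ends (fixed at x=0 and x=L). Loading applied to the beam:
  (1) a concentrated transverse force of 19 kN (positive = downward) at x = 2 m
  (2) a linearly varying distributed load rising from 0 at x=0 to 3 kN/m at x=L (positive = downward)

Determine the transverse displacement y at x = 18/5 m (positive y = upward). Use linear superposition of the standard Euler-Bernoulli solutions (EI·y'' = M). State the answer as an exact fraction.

Load 1 — point force P=19 kN at a=2 m (b=L-a=4):
  y_1 = -Pa²(L-x)²(3bL-(3b+a)(L-x))/(6L³EI)  [x>a] = -19·2²·(6-(18/5))²·(3·4·6-(3·4+2)·(6-(18/5)))/(6·6³·20000) = -152/234375 m
Load 2 — triangular load w₀=3 kN/m (0→w₀ over full span):
  y_2 = -w₀x²(L-x)²(x+2L)/(120LEI) = -3·(18/5)²·(6-(18/5))²·((18/5)+2·6)/(120·6·20000) = -9477/39062500 m
Superposition: y = Σ y_i = -104431/117187500 m ≈ -0.000891 m

y(18/5) = -104431/117187500 m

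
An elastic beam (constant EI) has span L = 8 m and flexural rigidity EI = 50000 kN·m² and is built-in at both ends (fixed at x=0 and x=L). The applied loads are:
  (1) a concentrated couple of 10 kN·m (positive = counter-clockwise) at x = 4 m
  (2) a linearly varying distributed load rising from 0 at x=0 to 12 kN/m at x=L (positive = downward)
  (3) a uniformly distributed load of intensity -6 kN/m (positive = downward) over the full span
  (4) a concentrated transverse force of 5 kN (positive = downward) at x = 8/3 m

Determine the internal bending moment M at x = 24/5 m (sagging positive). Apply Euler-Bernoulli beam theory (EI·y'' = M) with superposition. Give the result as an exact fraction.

M(24/5) = -3529/6750 kN·m

Load 1 — applied couple M₀=10 kN·m at a=4 m (b=L-a=4):
  M_1 = R_Ax - M_A - M₀  [x>a] with R_A=15/8, M_A=5/2 = (15/8)·(24/5) - (5/2) - 10 = -7/2 kN·m
Load 2 — triangular load w₀=12 kN/m (0→w₀ over full span):
  M_2 = 3w₀Lx/20 - w₀L²/30 - w₀x³/(6L) = 3·12·8·(24/5)/20 - 12·8²/30 - 12·(24/5)³/(6·8) = 1984/125 kN·m
Load 3 — uniform load w=-6 kN/m over full span:
  M_3 = wLx/2 - wL²/12 - wx²/2 = (-6)·8·(24/5)/2 - (-6)·8²/12 - (-6)·(24/5)²/2 = -352/25 kN·m
Load 4 — point force P=5 kN at a=8/3 m (b=L-a=16/3):
  M_4 = Pa²(a+3b)(L-x)/L³ - Pa²b/L²  [x>a] = 5·(8/3)²·((8/3)+3·(16/3))·(8-(24/5))/8³ - 5·(8/3)²·(16/3)/8² = 32/27 kN·m
Superposition: M = Σ M_i = -3529/6750 kN·m ≈ -0.522815 kN·m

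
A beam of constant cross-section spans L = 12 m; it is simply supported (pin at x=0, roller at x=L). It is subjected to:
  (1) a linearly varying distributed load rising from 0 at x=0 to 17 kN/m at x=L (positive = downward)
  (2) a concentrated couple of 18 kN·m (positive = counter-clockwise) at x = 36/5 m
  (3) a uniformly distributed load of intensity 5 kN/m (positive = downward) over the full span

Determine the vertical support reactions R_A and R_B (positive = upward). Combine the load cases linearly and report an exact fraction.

R_A = 131/2 kN, R_B = 193/2 kN

Load 1 — triangular load w₀=17 kN/m (0→w₀ over full span):
  R_A = w₀L/6 = 17·12/6 = 34 kN
  R_B = w₀L/3 = 17·12/3 = 68 kN
Load 2 — applied couple M₀=18 kN·m at a=36/5 m (b=L-a=24/5):
  R_A = M₀/L = 18/12 = 3/2 kN
  R_B = -M₀/L = -18/12 = -3/2 kN
Load 3 — uniform load w=5 kN/m over full span:
  R_A = wL/2 = 5·12/2 = 30 kN
  R_B = wL/2 = 5·12/2 = 30 kN
Superposition: R_A = 131/2 kN, R_B = 193/2 kN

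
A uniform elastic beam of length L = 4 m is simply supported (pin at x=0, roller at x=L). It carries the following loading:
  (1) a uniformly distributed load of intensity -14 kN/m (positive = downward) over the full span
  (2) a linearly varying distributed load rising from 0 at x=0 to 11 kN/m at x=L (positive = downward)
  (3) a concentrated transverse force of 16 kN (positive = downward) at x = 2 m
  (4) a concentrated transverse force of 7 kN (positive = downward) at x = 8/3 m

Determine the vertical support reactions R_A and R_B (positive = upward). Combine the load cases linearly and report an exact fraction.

R_A = -31/3 kN, R_B = -2/3 kN

Load 1 — uniform load w=-14 kN/m over full span:
  R_A = wL/2 = (-14)·4/2 = -28 kN
  R_B = wL/2 = (-14)·4/2 = -28 kN
Load 2 — triangular load w₀=11 kN/m (0→w₀ over full span):
  R_A = w₀L/6 = 11·4/6 = 22/3 kN
  R_B = w₀L/3 = 11·4/3 = 44/3 kN
Load 3 — point force P=16 kN at a=2 m (b=L-a=2):
  R_A = Pb/L = 16·2/4 = 8 kN
  R_B = Pa/L = 16·2/4 = 8 kN
Load 4 — point force P=7 kN at a=8/3 m (b=L-a=4/3):
  R_A = Pb/L = 7·(4/3)/4 = 7/3 kN
  R_B = Pa/L = 7·(8/3)/4 = 14/3 kN
Superposition: R_A = -31/3 kN, R_B = -2/3 kN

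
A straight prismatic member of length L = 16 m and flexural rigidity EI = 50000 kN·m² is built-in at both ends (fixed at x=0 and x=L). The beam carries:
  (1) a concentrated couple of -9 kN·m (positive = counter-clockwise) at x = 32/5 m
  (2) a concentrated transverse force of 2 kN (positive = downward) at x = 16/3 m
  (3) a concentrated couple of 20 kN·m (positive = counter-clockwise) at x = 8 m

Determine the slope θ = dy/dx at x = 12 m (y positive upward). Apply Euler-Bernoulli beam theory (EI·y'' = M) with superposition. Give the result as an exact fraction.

θ(12) = 403/3750000 rad

Load 1 — applied couple M₀=-9 kN·m at a=32/5 m (b=L-a=48/5):
  θ_1 = (R_Ax²/2 - M_Ax - M₀(x-a))/EI  [x>a] with R_A=-81/100, M_A=-27/25 = ((-81/100)·12²/2 - (-27/25)·12 - (-9)·(12-(32/5)))/50000 = 63/625000 rad
Load 2 — point force P=2 kN at a=16/3 m (b=L-a=32/3):
  θ_2 = Pa²(L-x)(2bL-(3b+a)(L-x))/(2L³EI)  [x>a] = 2·(16/3)²·(16-12)·(2·(32/3)·16-(3·(32/3)+(16/3))·(16-12))/(2·16³·50000) = 1/9375 rad
Load 3 — applied couple M₀=20 kN·m at a=8 m (b=L-a=8):
  θ_3 = (R_Ax²/2 - M_Ax - M₀(x-a))/EI  [x>a] with R_A=15/8, M_A=5 = ((15/8)·12²/2 - 5·12 - 20·(12-8))/50000 = -1/10000 rad
Superposition: θ = Σ θ_i = 403/3750000 rad ≈ 0.000107 rad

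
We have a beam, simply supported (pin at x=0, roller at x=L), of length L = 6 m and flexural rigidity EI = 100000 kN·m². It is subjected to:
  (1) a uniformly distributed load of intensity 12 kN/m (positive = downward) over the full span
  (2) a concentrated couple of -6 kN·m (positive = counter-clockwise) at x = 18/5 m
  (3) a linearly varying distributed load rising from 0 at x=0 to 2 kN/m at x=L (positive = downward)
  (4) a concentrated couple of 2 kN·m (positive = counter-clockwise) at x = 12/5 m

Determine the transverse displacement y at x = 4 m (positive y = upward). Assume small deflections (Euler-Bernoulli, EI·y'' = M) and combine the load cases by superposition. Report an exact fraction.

Load 1 — uniform load w=12 kN/m over full span:
  y_1 = -wx(L³-2Lx²+x³)/(24EI) = -12·4·(6³-2·6·4²+4³)/(24·100000) = -11/6250 m
Load 2 — applied couple M₀=-6 kN·m at a=18/5 m (b=L-a=12/5):
  y_2 = (M₀x³/(6L)-M₀(x-a)²/2+C₁x)/EI  [x>a] with C₁=M₀(3b²-L²)/(6L)=78/25 = ((-6)·4³/(6·6)-(-6)·(4-(18/5))²/2+(78/25)·4)/100000 = 43/1875000 m
Load 3 — triangular load w₀=2 kN/m (0→w₀ over full span):
  y_3 = -w₀x(7L⁴-10L²x²+3x⁴)/(360LEI) = -2·4·(7·6⁴-10·6²·4²+3·4⁴)/(360·6·100000) = -17/112500 m
Load 4 — applied couple M₀=2 kN·m at a=12/5 m (b=L-a=18/5):
  y_4 = (M₀x³/(6L)-M₀(x-a)²/2+C₁x)/EI  [x>a] with C₁=M₀(3b²-L²)/(6L)=4/25 = (2·4³/(6·6)-2·(4-(12/5))²/2+(4/25)·4)/100000 = 23/1406250 m
Superposition: y = Σ y_i = -10529/5625000 m ≈ -0.001872 m

y(4) = -10529/5625000 m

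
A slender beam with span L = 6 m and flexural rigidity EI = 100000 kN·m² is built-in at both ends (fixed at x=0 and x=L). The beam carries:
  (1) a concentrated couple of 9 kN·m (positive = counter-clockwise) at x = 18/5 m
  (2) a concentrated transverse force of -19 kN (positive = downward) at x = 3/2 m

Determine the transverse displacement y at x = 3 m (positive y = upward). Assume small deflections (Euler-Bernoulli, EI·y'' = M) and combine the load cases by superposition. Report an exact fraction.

y(3) = 2979/40000000 m

Load 1 — applied couple M₀=9 kN·m at a=18/5 m (b=L-a=12/5):
  y_1 = (R_Ax³/6 - M_Ax²/2)/EI  [x≤a] with R_A=54/25, M_A=72/25 = ((54/25)·3³/6 - (72/25)·3²/2)/100000 = -81/2500000 m
Load 2 — point force P=-19 kN at a=3/2 m (b=L-a=9/2):
  y_2 = -Pa²(L-x)²(3bL-(3b+a)(L-x))/(6L³EI)  [x>a] = -(-19)·(3/2)²·(6-3)²·(3·(9/2)·6-(3·(9/2)+(3/2))·(6-3))/(6·6³·100000) = 171/1600000 m
Superposition: y = Σ y_i = 2979/40000000 m ≈ 0.000074 m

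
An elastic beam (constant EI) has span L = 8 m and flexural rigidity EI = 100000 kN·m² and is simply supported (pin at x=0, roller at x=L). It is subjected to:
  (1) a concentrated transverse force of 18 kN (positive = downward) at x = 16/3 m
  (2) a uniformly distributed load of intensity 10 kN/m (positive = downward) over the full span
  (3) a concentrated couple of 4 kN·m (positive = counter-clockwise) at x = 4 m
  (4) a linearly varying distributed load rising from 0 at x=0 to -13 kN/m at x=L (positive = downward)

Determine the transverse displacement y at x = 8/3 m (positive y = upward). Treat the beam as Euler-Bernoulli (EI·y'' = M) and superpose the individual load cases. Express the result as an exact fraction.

y(8/3) = -6973/2278125 m

Load 1 — point force P=18 kN at a=16/3 m (b=L-a=8/3):
  y_1 = -Pbx(L²-b²-x²)/(6LEI)  [x≤a] = -18·(8/3)·(8/3)·(8²-(8/3)²-(8/3)²)/(6·8·100000) = -112/84375 m
Load 2 — uniform load w=10 kN/m over full span:
  y_2 = -wx(L³-2Lx²+x³)/(24EI) = -10·(8/3)·(8³-2·8·(8/3)²+(8/3)³)/(24·100000) = -704/151875 m
Load 3 — applied couple M₀=4 kN·m at a=4 m (b=L-a=4):
  y_3 = (M₀x³/(6L)+C₁x)/EI  [x≤a] with C₁=M₀(3b²-L²)/(6L)=-4/3 = (4·(8/3)³/(6·8)+(-4/3)·(8/3))/100000 = -1/50625 m
Load 4 — triangular load w₀=-13 kN/m (0→w₀ over full span):
  y_4 = -w₀x(7L⁴-10L²x²+3x⁴)/(360LEI) = -(-13)·(8/3)·(7·8⁴-10·8²·(8/3)²+3·(8/3)⁴)/(360·8·100000) = 6656/2278125 m
Superposition: y = Σ y_i = -6973/2278125 m ≈ -0.003061 m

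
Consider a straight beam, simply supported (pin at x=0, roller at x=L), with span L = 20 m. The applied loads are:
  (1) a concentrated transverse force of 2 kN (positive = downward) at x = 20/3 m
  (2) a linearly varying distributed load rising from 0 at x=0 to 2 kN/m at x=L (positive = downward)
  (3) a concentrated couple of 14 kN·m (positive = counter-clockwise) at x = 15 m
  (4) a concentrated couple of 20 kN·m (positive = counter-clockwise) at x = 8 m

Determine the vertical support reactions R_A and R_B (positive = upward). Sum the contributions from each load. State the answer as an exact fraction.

R_A = 97/10 kN, R_B = 123/10 kN

Load 1 — point force P=2 kN at a=20/3 m (b=L-a=40/3):
  R_A = Pb/L = 2·(40/3)/20 = 4/3 kN
  R_B = Pa/L = 2·(20/3)/20 = 2/3 kN
Load 2 — triangular load w₀=2 kN/m (0→w₀ over full span):
  R_A = w₀L/6 = 2·20/6 = 20/3 kN
  R_B = w₀L/3 = 2·20/3 = 40/3 kN
Load 3 — applied couple M₀=14 kN·m at a=15 m (b=L-a=5):
  R_A = M₀/L = 14/20 = 7/10 kN
  R_B = -M₀/L = -14/20 = -7/10 kN
Load 4 — applied couple M₀=20 kN·m at a=8 m (b=L-a=12):
  R_A = M₀/L = 20/20 = 1 kN
  R_B = -M₀/L = -20/20 = -1 kN
Superposition: R_A = 97/10 kN, R_B = 123/10 kN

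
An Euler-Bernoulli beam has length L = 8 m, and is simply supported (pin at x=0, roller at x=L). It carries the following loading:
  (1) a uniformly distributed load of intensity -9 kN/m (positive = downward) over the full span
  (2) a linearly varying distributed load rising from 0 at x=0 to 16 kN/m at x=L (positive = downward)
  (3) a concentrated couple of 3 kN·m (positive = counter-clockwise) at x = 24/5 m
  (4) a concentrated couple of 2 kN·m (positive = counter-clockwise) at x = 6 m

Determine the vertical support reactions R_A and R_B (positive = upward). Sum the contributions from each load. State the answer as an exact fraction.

R_A = -337/24 kN, R_B = 145/24 kN

Load 1 — uniform load w=-9 kN/m over full span:
  R_A = wL/2 = (-9)·8/2 = -36 kN
  R_B = wL/2 = (-9)·8/2 = -36 kN
Load 2 — triangular load w₀=16 kN/m (0→w₀ over full span):
  R_A = w₀L/6 = 16·8/6 = 64/3 kN
  R_B = w₀L/3 = 16·8/3 = 128/3 kN
Load 3 — applied couple M₀=3 kN·m at a=24/5 m (b=L-a=16/5):
  R_A = M₀/L = 3/8 kN
  R_B = -M₀/L = -3/8 kN
Load 4 — applied couple M₀=2 kN·m at a=6 m (b=L-a=2):
  R_A = M₀/L = 2/8 = 1/4 kN
  R_B = -M₀/L = -2/8 = -1/4 kN
Superposition: R_A = -337/24 kN, R_B = 145/24 kN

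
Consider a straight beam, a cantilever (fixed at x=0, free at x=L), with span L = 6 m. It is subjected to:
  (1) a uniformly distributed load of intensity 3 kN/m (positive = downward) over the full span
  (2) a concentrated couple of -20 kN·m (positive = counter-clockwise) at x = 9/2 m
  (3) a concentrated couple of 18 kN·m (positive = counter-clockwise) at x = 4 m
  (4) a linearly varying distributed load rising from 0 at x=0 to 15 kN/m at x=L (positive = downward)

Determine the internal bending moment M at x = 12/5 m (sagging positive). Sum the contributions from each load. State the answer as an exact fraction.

M(12/5) = -496/5 kN·m

Load 1 — uniform load w=3 kN/m over full span:
  M_1 = -w(L-x)²/2 = -3·(6-(12/5))²/2 = -486/25 kN·m
Load 2 — applied couple M₀=-20 kN·m at a=9/2 m (b=L-a=3/2):
  M_2 = M₀  [x≤a] = (-20) = -20 kN·m
Load 3 — applied couple M₀=18 kN·m at a=4 m (b=L-a=2):
  M_3 = M₀  [x≤a] = 18 = 18 kN·m
Load 4 — triangular load w₀=15 kN/m (0→w₀ over full span):
  M_4 = w₀Lx/2 - w₀L²/3 - w₀x³/(6L) = 15·6·(12/5)/2 - 15·6²/3 - 15·(12/5)³/(6·6) = -1944/25 kN·m
Superposition: M = Σ M_i = -496/5 kN·m ≈ -99.200000 kN·m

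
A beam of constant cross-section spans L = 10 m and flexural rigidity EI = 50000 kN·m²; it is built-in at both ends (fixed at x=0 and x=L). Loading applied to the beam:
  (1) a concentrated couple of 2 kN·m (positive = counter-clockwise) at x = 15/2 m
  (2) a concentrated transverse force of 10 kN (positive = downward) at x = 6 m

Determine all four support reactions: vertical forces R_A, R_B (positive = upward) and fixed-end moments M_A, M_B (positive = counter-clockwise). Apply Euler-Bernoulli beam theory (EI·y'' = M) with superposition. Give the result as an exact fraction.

R_A = 749/200 kN, M_A = 409/40 kN·m, R_B = 1251/200 kN, M_B = -591/40 kN·m

Load 1 — applied couple M₀=2 kN·m at a=15/2 m (b=L-a=5/2):
  R_A = 6M₀ab/L³ = 6·2·(15/2)·(5/2)/10³ = 9/40 kN
  M_A = M₀b(2a-b)/L² = 2·(5/2)·(2·(15/2)-(5/2))/10² = 5/8 kN·m
  R_B = -6M₀ab/L³ = -6·2·(15/2)·(5/2)/10³ = -9/40 kN
  M_B = M₀a(2b-a)/L² = 2·(15/2)·(2·(5/2)-(15/2))/10² = -3/8 kN·m
Load 2 — point force P=10 kN at a=6 m (b=L-a=4):
  R_A = Pb²(3a+b)/L³ = 10·4²·(3·6+4)/10³ = 88/25 kN
  M_A = Pab²/L² = 10·6·4²/10² = 48/5 kN·m
  R_B = Pa²(a+3b)/L³ = 10·6²·(6+3·4)/10³ = 162/25 kN
  M_B = -Pa²b/L² = -10·6²·4/10² = -72/5 kN·m
Superposition: R_A = 749/200 kN, M_A = 409/40 kN·m, R_B = 1251/200 kN, M_B = -591/40 kN·m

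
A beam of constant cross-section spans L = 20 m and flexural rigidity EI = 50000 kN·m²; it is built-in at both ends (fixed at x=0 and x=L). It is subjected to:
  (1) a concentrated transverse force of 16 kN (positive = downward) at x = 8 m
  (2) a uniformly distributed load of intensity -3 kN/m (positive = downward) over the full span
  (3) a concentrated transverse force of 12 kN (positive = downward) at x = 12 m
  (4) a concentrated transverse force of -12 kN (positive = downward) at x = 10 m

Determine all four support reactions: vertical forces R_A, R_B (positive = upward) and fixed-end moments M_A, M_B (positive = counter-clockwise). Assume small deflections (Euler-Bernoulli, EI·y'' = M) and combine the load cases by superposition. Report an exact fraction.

R_A = -2676/125 kN, M_A = -1522/25 kN·m, R_B = -2824/125 kN, M_B = 1618/25 kN·m

Load 1 — point force P=16 kN at a=8 m (b=L-a=12):
  R_A = Pb²(3a+b)/L³ = 16·12²·(3·8+12)/20³ = 1296/125 kN
  M_A = Pab²/L² = 16·8·12²/20² = 1152/25 kN·m
  R_B = Pa²(a+3b)/L³ = 16·8²·(8+3·12)/20³ = 704/125 kN
  M_B = -Pa²b/L² = -16·8²·12/20² = -768/25 kN·m
Load 2 — uniform load w=-3 kN/m over full span:
  R_A = wL/2 = (-3)·20/2 = -30 kN
  M_A = wL²/12 = (-3)·20²/12 = -100 kN·m
  R_B = wL/2 = (-3)·20/2 = -30 kN
  M_B = -wL²/12 = -(-3)·20²/12 = 100 kN·m
Load 3 — point force P=12 kN at a=12 m (b=L-a=8):
  R_A = Pb²(3a+b)/L³ = 12·8²·(3·12+8)/20³ = 528/125 kN
  M_A = Pab²/L² = 12·12·8²/20² = 576/25 kN·m
  R_B = Pa²(a+3b)/L³ = 12·12²·(12+3·8)/20³ = 972/125 kN
  M_B = -Pa²b/L² = -12·12²·8/20² = -864/25 kN·m
Load 4 — point force P=-12 kN at a=10 m (b=L-a=10):
  R_A = Pb²(3a+b)/L³ = (-12)·10²·(3·10+10)/20³ = -6 kN
  M_A = Pab²/L² = (-12)·10·10²/20² = -30 kN·m
  R_B = Pa²(a+3b)/L³ = (-12)·10²·(10+3·10)/20³ = -6 kN
  M_B = -Pa²b/L² = -(-12)·10²·10/20² = 30 kN·m
Superposition: R_A = -2676/125 kN, M_A = -1522/25 kN·m, R_B = -2824/125 kN, M_B = 1618/25 kN·m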